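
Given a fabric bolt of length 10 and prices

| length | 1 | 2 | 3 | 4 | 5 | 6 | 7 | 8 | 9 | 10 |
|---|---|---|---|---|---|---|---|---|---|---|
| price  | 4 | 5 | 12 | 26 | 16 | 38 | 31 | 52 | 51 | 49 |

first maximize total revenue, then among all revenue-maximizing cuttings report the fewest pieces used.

2

Consider every possible first cut. r[k] is the best of p[i]+r[k−i] over all sellable i≤k.
r[1] = 4
r[2] = max(4+4, 5+0) = 8
r[3] = max(4+8, 5+4, 12+0) = 12
r[4] = max(4+12, 5+8, 12+4, 26+0) = 26
r[5] = max(4+26, 5+12, 12+8, 26+4, 16+0) = 30
r[6] = max(4+30, 5+26, 12+12, 26+8, 16+4, 38+0) = 38
r[7] = max(4+38, 5+30, 12+26, …, 38+4, 31+0) = 42
r[8] = max(4+42, 5+38, 12+30, …, 31+4, 52+0) = 52
r[9] = max(4+52, 5+42, 12+38, …, 52+4, 51+0) = 56
r[10] = max(4+56, 5+52, 12+42, …, 51+4, 49+0) = 64
Maximum revenue is $64.
Now minimize piece count subject to staying optimal: for each k, pieces[k] = 1 + min over i with p[i]+r[k−i]=r[k] of pieces[k−i].
pieces[7] = 2
pieces[8] = 1
pieces[9] = 2
pieces[10] = 2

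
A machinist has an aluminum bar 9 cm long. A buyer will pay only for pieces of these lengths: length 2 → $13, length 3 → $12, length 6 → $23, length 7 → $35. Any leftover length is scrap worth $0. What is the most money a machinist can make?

Build best[k] bottom-up: best[k] = max over allowed piece i of (p[i] + best[k−i]).
best[1] = 0
best[2] = 13
best[3] = max(13+0, 12+0) = 13
best[4] = max(13+13, 12+0) = 26
best[5] = max(13+13, 12+13) = 26
best[6] = max(13+26, 12+13, 23+0) = 39
best[7] = max(13+26, 12+26, 23+0, 35+0) = 39
best[8] = max(13+39, 12+26, 23+13, 35+0) = 52
best[9] = max(13+39, 12+39, 23+13, 35+13) = 52
One optimal cutting: pieces 2 + 2 + 2 + 2 with 1 cm of scrap → $52.

52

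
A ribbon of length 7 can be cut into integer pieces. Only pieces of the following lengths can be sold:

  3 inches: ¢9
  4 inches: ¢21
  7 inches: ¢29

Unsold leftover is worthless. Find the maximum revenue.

30

Build best[k] bottom-up: best[k] = max over allowed piece i of (p[i] + best[k−i]).
best[1] = 0
best[2] = 0
best[3] = 9
best[4] = max(9+0, 21+0) = 21
best[5] = max(9+0, 21+0) = 21
best[6] = max(9+9, 21+0) = 21
best[7] = max(9+21, 21+9, 29+0) = 30
One optimal cutting: 4 + 3 → ¢30.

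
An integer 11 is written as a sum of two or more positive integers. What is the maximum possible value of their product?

54

Define P[k] = max over 1≤i<k of i · max(k−i, P[k−i]); the inner max lets the remainder stay uncut if that's better.
P[2] = 1*max(1,0) = 1*1 = 1
P[3] = 1*max(2,1) = 1*2 = 2
P[4] = 2*max(2,1) = 2*2 = 4
P[5] = 2*max(3,2) = 2*3 = 6
P[6] = 3*max(3,2) = 3*3 = 9
P[7] = 2*max(5,6) = 2*6 = 12
P[8] = 2*max(6,9) = 2*9 = 18
P[9] = 3*max(6,9) = 3*9 = 27
P[10] = 2*max(8,18) = 2*18 = 36
P[11] = 2*max(9,27) = 2*27 = 54
One optimal split: 3 + 3 + 3 + 2; product 3*3*3*2 = 54.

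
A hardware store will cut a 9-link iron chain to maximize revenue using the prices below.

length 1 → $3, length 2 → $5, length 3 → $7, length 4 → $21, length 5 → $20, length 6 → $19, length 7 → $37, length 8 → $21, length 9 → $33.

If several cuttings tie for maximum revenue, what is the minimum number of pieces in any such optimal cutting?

3

Consider every possible first cut. r[k] is the best of p[i]+r[k−i] over all sellable i≤k.
r[1] = 3
r[2] = 6  (first piece 1, then r[1]=3)
r[3] = 9  (first piece 1, then r[2]=6)
r[4] = 21
r[5] = 24  (first piece 1, then r[4]=21)
r[6] = 27  (first piece 1, then r[5]=24)
r[7] = 37
r[8] = 42  (first piece 4, then r[4]=21)
r[9] = 45  (first piece 1, then r[8]=42)
Maximum revenue is $45.
Now minimize piece count subject to staying optimal: for each k, pieces[k] = 1 + min over i with p[i]+r[k−i]=r[k] of pieces[k−i].
pieces[6] = 3
pieces[7] = 1
pieces[8] = 2
pieces[9] = 3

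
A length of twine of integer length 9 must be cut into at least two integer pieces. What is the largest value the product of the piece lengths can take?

Define P[k] = max over 1≤i<k of i · max(k−i, P[k−i]); the inner max lets the remainder stay uncut if that's better.
P[2] = 1×max(1,0) = 1×1 = 1
P[3] = 1×max(2,1) = 1×2 = 2
P[4] = 2×max(2,1) = 2×2 = 4
P[5] = 2×max(3,2) = 2×3 = 6
P[6] = 3×max(3,2) = 3×3 = 9
P[7] = 2×max(5,6) = 2×6 = 12
P[8] = 2×max(6,9) = 2×9 = 18
P[9] = 3×max(6,9) = 3×9 = 27
One optimal split: 3 + 3 + 3; product 3×3×3 = 27.

27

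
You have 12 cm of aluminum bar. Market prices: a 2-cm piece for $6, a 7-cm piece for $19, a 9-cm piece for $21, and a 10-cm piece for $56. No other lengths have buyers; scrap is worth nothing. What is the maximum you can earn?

Build r[k] bottom-up: r[k] = max over allowed piece i of (p[i] + r[k−i]).
r[1] = 0
r[2] = 6
r[3] = 6
r[4] = 12  (first piece 2, then r[2]=6)
r[5] = 12
r[6] = 18  (first piece 2, then r[4]=12)
r[7] = max(6+12, 19+0) = 19
r[8] = max(6+18, 19+0) = 24
r[9] = max(6+19, 19+6, 21+0) = 25
r[10] = max(6+24, 19+6, 21+0, 56+0) = 56
r[11] = max(6+25, 19+12, 21+6, 56+0) = 56
r[12] = max(6+56, 19+12, 21+6, 56+6) = 62
One optimal cutting: 10 + 2 → $62.

62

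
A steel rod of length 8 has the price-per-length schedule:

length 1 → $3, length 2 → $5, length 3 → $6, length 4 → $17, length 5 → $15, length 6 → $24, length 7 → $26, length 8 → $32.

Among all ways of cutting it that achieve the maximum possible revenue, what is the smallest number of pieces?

Consider every possible first cut. r[k] is the best of p[i]+r[k−i] over all sellable i≤k.
r[1] = 3
r[2] = max(3+3, 5+0) = 6
r[3] = max(3+6, 5+3, 6+0) = 9
r[4] = max(3+9, 5+6, 6+3, 17+0) = 17
r[5] = max(3+17, 5+9, 6+6, 17+3, 15+0) = 20
r[6] = max(3+20, 5+17, 6+9, 17+6, 15+3, 24+0) = 24
r[7] = max(3+24, 5+20, 6+17, …, 24+3, 26+0) = 27
r[8] = max(3+27, 5+24, 6+20, …, 26+3, 32+0) = 34
Maximum revenue is $34.
Now minimize piece count subject to staying optimal: for each k, pieces[k] = 1 + min over i with p[i]+r[k−i]=r[k] of pieces[k−i].
pieces[5] = 2
pieces[6] = 1
pieces[7] = 2
pieces[8] = 2

2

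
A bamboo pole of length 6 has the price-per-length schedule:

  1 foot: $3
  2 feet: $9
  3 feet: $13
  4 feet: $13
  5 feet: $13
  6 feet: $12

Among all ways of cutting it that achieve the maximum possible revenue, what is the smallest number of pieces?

Let r[k] be the best obtainable value from length k. For each k, try every first piece i and keep the best of price[i] + r[k−i].
r[1] = 3
r[2] = max(3+3, 9+0) = 9
r[3] = max(3+9, 9+3, 13+0) = 13
r[4] = max(3+13, 9+9, 13+3, 13+0) = 18
r[5] = max(3+18, 9+13, 13+9, 13+3, 13+0) = 22
r[6] = max(3+22, 9+18, 13+13, 13+9, 13+3, 12+0) = 27
Maximum revenue is $27.
Now minimize piece count subject to staying optimal: for each k, pieces[k] = 1 + min over i with p[i]+r[k−i]=r[k] of pieces[k−i].
pieces[3] = 1
pieces[4] = 2
pieces[5] = 2
pieces[6] = 3

3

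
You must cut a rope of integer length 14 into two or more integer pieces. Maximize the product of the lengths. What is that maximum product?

162

Define g[k] = max over 1≤i<k of i · max(k−i, g[k−i]); the inner max lets the remainder stay uncut if that's better.
g[2] = 1×max(1,0) = 1×1 = 1
g[3] = 1×max(2,1) = 1×2 = 2
g[4] = 2×max(2,1) = 2×2 = 4
g[5] = 2×max(3,2) = 2×3 = 6
g[6] = 3×max(3,2) = 3×3 = 9
g[7] = 2×max(5,6) = 2×6 = 12
g[8] = 2×max(6,9) = 2×9 = 18
g[9] = 3×max(6,9) = 3×9 = 27
g[10] = 2×max(8,18) = 2×18 = 36
g[11] = 2×max(9,27) = 2×27 = 54
g[12] = 3×max(9,27) = 3×27 = 81
g[13] = 2×max(11,54) = 2×54 = 108
g[14] = 2×max(12,81) = 2×81 = 162
One optimal split: 3 + 3 + 3 + 3 + 2; product 3×3×3×3×2 = 162.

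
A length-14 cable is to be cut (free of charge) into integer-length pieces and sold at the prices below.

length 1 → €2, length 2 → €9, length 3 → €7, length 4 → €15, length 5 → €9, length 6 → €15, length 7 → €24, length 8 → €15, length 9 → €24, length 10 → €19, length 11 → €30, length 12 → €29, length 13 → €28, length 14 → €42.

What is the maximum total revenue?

63

Consider every possible first cut. best[k] is the best of p[i]+best[k−i] over all sellable i≤k.
best[1] = 2
best[2] = max(2+2, 9+0) = 9
best[3] = max(2+9, 9+2, 7+0) = 11
best[4] = max(2+11, 9+9, 7+2, 15+0) = 18
best[5] = max(2+18, 9+11, 7+9, 15+2, 9+0) = 20
best[6] = max(2+20, 9+18, 7+11, 15+9, 9+2, 15+0) = 27
best[7] = max(2+27, 9+20, 7+18, …, 15+2, 24+0) = 29
best[8] = max(2+29, 9+27, 7+20, …, 24+2, 15+0) = 36
best[9] = max(2+36, 9+29, 7+27, …, 15+2, 24+0) = 38
best[10] = max(2+38, 9+36, 7+29, …, 24+2, 19+0) = 45
best[11] = max(2+45, 9+38, 7+36, …, 19+2, 30+0) = 47
best[12] = max(2+47, 9+45, 7+38, …, 30+2, 29+0) = 54
best[13] = max(2+54, 9+47, 7+45, …, 29+2, 28+0) = 56
best[14] = max(2+56, 9+54, 7+47, …, 28+2, 42+0) = 63
One optimal cutting: 2 + 2 + 2 + 2 + 2 + 2 + 2 → €9 + €9 + €9 + €9 + €9 + €9 + €9 = €63.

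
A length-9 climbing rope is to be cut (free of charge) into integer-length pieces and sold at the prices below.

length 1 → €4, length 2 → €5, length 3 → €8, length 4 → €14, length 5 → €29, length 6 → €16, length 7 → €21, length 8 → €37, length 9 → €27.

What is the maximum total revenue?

Consider every possible first cut. r[k] is the best of p[i]+r[k−i] over all sellable i≤k.
r[1] = 4
r[2] = max(4+4, 5+0) = 8
r[3] = max(4+8, 5+4, 8+0) = 12
r[4] = max(4+12, 5+8, 8+4, 14+0) = 16
r[5] = max(4+16, 5+12, 8+8, 14+4, 29+0) = 29
r[6] = max(4+29, 5+16, 8+12, 14+8, 29+4, 16+0) = 33
r[7] = max(4+33, 5+29, 8+16, …, 16+4, 21+0) = 37
r[8] = max(4+37, 5+33, 8+29, …, 21+4, 37+0) = 41
r[9] = max(4+41, 5+37, 8+33, …, 37+4, 27+0) = 45
One optimal cutting: 5 + 1 + 1 + 1 + 1 → €29 + €4 + €4 + €4 + €4 = €45.

45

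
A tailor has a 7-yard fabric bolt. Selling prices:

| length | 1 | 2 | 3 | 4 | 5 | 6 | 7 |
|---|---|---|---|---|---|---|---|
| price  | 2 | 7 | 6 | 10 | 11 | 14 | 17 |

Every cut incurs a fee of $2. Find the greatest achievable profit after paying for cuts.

17

Let v[k] be the best obtainable value from length k. For each k, try every first piece i and keep the best of price[i] + v[k−i] minus the 2 cut fee when i<k.
v[1] = 2
v[2] = 7
v[3] = 7  (first piece 1, then v[2]=7)
v[4] = 12  (first piece 2, then v[2]=7)
v[5] = 12  (first piece 1, then v[4]=12)
v[6] = 17  (first piece 2, then v[4]=12)
v[7] = 17  (first piece 1, then v[6]=17)
One optimal plan: pieces 2 + 2 + 2 + 1 (3 cuts) → $23 − $6 = $17.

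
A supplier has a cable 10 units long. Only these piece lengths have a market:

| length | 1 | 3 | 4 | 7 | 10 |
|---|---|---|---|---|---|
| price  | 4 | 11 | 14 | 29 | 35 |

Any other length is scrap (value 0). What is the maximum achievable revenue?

41

Let f[k] be the best obtainable value from length k. For each k, try every first piece i and keep the best of price[i] + f[k−i].
f[1] = 4
f[2] = 8  (first piece 1, then f[1]=4)
f[3] = max(4+8, 11+0) = 12
f[4] = max(4+12, 11+4, 14+0) = 16
f[5] = max(4+16, 11+8, 14+4) = 20
f[6] = max(4+20, 11+12, 14+8) = 24
f[7] = max(4+24, 11+16, 14+12, 29+0) = 29
f[8] = max(4+29, 11+20, 14+16, 29+4) = 33
f[9] = max(4+33, 11+24, 14+20, 29+8) = 37
f[10] = max(4+37, 11+29, 14+24, 29+12, 35+0) = 41
One optimal cutting: 7 + 1 + 1 + 1 → 41.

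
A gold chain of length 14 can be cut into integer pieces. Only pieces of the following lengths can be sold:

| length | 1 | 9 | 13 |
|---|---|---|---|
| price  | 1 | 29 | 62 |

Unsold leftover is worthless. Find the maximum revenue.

63

Consider every possible first cut. best[k] is the best of p[i]+best[k−i] over all sellable i≤k.
best[1] = 1
best[2] = 2  (first piece 1, then best[1]=1)
best[3] = 3  (first piece 1, then best[2]=2)
best[4] = 4  (first piece 1, then best[3]=3)
best[5] = 5  (first piece 1, then best[4]=4)
best[6] = 6  (first piece 1, then best[5]=5)
best[7] = 7  (first piece 1, then best[6]=6)
best[8] = 8  (first piece 1, then best[7]=7)
best[9] = max(1+8, 29+0) = 29
best[10] = max(1+29, 29+1) = 30
best[11] = max(1+30, 29+2) = 31
best[12] = max(1+31, 29+3) = 32
best[13] = max(1+32, 29+4, 62+0) = 62
best[14] = max(1+62, 29+5, 62+1) = 63
One optimal cutting: 13 + 1 → $63.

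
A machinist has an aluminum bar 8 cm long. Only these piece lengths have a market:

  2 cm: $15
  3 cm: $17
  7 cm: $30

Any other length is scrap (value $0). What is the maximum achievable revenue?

60

Let f[k] be the best obtainable value from length k. For each k, try every first piece i and keep the best of price[i] + f[k−i].
f[1] = 0
f[2] = 15
f[3] = max(15+0, 17+0) = 17
f[4] = max(15+15, 17+0) = 30
f[5] = max(15+17, 17+15) = 32
f[6] = max(15+30, 17+17) = 45
f[7] = max(15+32, 17+30, 30+0) = 47
f[8] = max(15+45, 17+32, 30+0) = 60
One optimal cutting: 2 + 2 + 2 + 2 → $60.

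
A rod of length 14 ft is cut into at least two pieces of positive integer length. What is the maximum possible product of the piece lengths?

162

Fill f[k] for k=2..14: at each k try every first piece i and multiply by the better of (k−i) uncut or f[k−i].
f[2] = 1·max(1,0) = 1·1 = 1
f[3] = max(1·2, 2·1) = 2
f[4] = max(1·3, 2·2, 3·1) = 4
f[5] = max(1·4, 2·3, 3·2, 4·1) = 6
f[6] = max(1·6, 2·4, 3·3, 4·2, 5·1) = 9
f[7] = max(1·9, 2·6, 3·4, 4·3, 5·2, 6·1) = 12
f[8] = max(1·12, 2·9, 3·6, …, 6·2, 7·1) = 18
f[9] = max(1·18, 2·12, 3·9, …, 7·2, 8·1) = 27
f[10] = max(1·27, 2·18, 3·12, …, 8·2, 9·1) = 36
f[11] = max(1·36, 2·27, 3·18, …, 9·2, 10·1) = 54
f[12] = max(1·54, 2·36, 3·27, …, 10·2, 11·1) = 81
f[13] = max(1·81, 2·54, 3·36, …, 11·2, 12·1) = 108
f[14] = max(1·108, 2·81, 3·54, …, 12·2, 13·1) = 162
One optimal split: 3 + 3 + 3 + 3 + 2; product 3·3·3·3·2 = 162.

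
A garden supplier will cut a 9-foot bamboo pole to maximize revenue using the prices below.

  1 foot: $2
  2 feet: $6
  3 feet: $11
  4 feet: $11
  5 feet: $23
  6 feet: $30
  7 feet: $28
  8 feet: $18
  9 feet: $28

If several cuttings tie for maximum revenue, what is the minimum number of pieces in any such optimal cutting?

2

Consider every possible first cut. r[k] is the best of p[i]+r[k−i] over all sellable i≤k.
r[1] = 2
r[2] = max(2+2, 6+0) = 6
r[3] = max(2+6, 6+2, 11+0) = 11
r[4] = max(2+11, 6+6, 11+2, 11+0) = 13
r[5] = max(2+13, 6+11, 11+6, 11+2, 23+0) = 23
r[6] = max(2+23, 6+13, 11+11, 11+6, 23+2, 30+0) = 30
r[7] = max(2+30, 6+23, 11+13, …, 30+2, 28+0) = 32
r[8] = max(2+32, 6+30, 11+23, …, 28+2, 18+0) = 36
r[9] = max(2+36, 6+32, 11+30, …, 18+2, 28+0) = 41
Maximum revenue is $41.
Now minimize piece count subject to staying optimal: for each k, pieces[k] = 1 + min over i with p[i]+r[k−i]=r[k] of pieces[k−i].
pieces[6] = 1
pieces[7] = 2
pieces[8] = 2
pieces[9] = 2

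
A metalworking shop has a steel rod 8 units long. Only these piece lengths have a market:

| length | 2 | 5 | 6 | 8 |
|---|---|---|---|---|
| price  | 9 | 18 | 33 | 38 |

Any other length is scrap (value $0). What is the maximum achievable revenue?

Consider every possible first cut. f[k] is the best of p[i]+f[k−i] over all sellable i≤k.
f[1] = 0
f[2] = 9
f[3] = 9
f[4] = 18  (first piece 2, then f[2]=9)
f[5] = 18
f[6] = 33
f[7] = 33
f[8] = 42  (first piece 2, then f[6]=33)
One optimal cutting: 6 + 2 → $42.

42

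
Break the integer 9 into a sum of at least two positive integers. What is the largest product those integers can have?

Define P[k] = max over 1≤i<k of i · max(k−i, P[k−i]); the inner max lets the remainder stay uncut if that's better.
P[2] = 1×max(1,0) = 1×1 = 1
P[3] = max(1×2, 2×1) = 2
P[4] = max(1×3, 2×2, 3×1) = 4
P[5] = max(1×4, 2×3, 3×2, 4×1) = 6
P[6] = max(1×6, 2×4, 3×3, 4×2, 5×1) = 9
P[7] = max(1×9, 2×6, 3×4, 4×3, 5×2, 6×1) = 12
P[8] = max(1×12, 2×9, 3×6, …, 6×2, 7×1) = 18
P[9] = max(1×18, 2×12, 3×9, …, 7×2, 8×1) = 27
One optimal split: 3 + 3 + 3; product 3×3×3 = 27.

27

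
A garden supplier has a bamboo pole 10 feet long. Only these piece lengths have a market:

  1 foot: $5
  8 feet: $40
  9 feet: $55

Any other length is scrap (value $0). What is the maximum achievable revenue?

Let r[k] be the best obtainable value from length k. For each k, try every first piece i and keep the best of price[i] + r[k−i].
r[1] = 5
r[2] = 10  (first piece 1, then r[1]=5)
r[3] = 15  (first piece 1, then r[2]=10)
r[4] = 20  (first piece 1, then r[3]=15)
r[5] = 25  (first piece 1, then r[4]=20)
r[6] = 30  (first piece 1, then r[5]=25)
r[7] = 35  (first piece 1, then r[6]=30)
r[8] = max(5+35, 40+0) = 40
r[9] = max(5+40, 40+5, 55+0) = 55
r[10] = max(5+55, 40+10, 55+5) = 60
One optimal cutting: 9 + 1 → $60.

60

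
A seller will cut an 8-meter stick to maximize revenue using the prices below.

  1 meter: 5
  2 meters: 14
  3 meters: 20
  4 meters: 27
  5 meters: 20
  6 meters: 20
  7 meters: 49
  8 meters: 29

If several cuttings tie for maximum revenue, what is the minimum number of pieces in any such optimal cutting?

Build r[k] bottom-up: r[k] = max over allowed piece i of (p[i] + r[k−i]).
r[1] = 5
r[2] = 14
r[3] = 20
r[4] = 28  (first piece 2, then r[2]=14)
r[5] = 34  (first piece 2, then r[3]=20)
r[6] = 42  (first piece 2, then r[4]=28)
r[7] = 49
r[8] = 56  (first piece 2, then r[6]=42)
Maximum revenue is 56.
Now minimize piece count subject to staying optimal: for each k, pieces[k] = 1 + min over i with p[i]+r[k−i]=r[k] of pieces[k−i].
pieces[5] = 2
pieces[6] = 3
pieces[7] = 1
pieces[8] = 4

4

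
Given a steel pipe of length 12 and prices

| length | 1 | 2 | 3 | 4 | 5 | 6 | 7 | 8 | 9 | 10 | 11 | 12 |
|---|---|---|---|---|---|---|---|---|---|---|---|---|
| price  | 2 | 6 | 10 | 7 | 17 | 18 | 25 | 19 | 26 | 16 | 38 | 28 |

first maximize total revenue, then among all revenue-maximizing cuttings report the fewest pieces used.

2

Let r[k] be the best obtainable value from length k. For each k, try every first piece i and keep the best of price[i] + r[k−i].
r[1] = 2
r[2] = max(2+2, 6+0) = 6
r[3] = max(2+6, 6+2, 10+0) = 10
r[4] = max(2+10, 6+6, 10+2, 7+0) = 12
r[5] = max(2+12, 6+10, 10+6, 7+2, 17+0) = 17
r[6] = max(2+17, 6+12, 10+10, 7+6, 17+2, 18+0) = 20
r[7] = max(2+20, 6+17, 10+12, …, 18+2, 25+0) = 25
r[8] = max(2+25, 6+20, 10+17, …, 25+2, 19+0) = 27
r[9] = max(2+27, 6+25, 10+20, …, 19+2, 26+0) = 31
r[10] = max(2+31, 6+27, 10+25, …, 26+2, 16+0) = 35
r[11] = max(2+35, 6+31, 10+27, …, 16+2, 38+0) = 38
r[12] = max(2+38, 6+35, 10+31, …, 38+2, 28+0) = 42
Maximum revenue is $42.
Now minimize piece count subject to staying optimal: for each k, pieces[k] = 1 + min over i with p[i]+r[k−i]=r[k] of pieces[k−i].
pieces[9] = 2
pieces[10] = 2
pieces[11] = 1
pieces[12] = 2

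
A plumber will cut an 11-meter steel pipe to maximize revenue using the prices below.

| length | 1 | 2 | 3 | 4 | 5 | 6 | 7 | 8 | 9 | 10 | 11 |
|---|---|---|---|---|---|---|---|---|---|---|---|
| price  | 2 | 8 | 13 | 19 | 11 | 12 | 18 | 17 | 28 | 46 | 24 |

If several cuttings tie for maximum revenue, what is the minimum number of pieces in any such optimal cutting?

3

Build r[k] bottom-up: r[k] = max over allowed piece i of (p[i] + r[k−i]).
r[1] = 2
r[2] = max(2+2, 8+0) = 8
r[3] = max(2+8, 8+2, 13+0) = 13
r[4] = max(2+13, 8+8, 13+2, 19+0) = 19
r[5] = max(2+19, 8+13, 13+8, 19+2, 11+0) = 21
r[6] = max(2+21, 8+19, 13+13, 19+8, 11+2, 12+0) = 27
r[7] = max(2+27, 8+21, 13+19, …, 12+2, 18+0) = 32
r[8] = max(2+32, 8+27, 13+21, …, 18+2, 17+0) = 38
r[9] = max(2+38, 8+32, 13+27, …, 17+2, 28+0) = 40
r[10] = max(2+40, 8+38, 13+32, …, 28+2, 46+0) = 46
r[11] = max(2+46, 8+40, 13+38, …, 46+2, 24+0) = 51
Maximum revenue is $51.
Now minimize piece count subject to staying optimal: for each k, pieces[k] = 1 + min over i with p[i]+r[k−i]=r[k] of pieces[k−i].
pieces[8] = 2
pieces[9] = 3
pieces[10] = 1
pieces[11] = 3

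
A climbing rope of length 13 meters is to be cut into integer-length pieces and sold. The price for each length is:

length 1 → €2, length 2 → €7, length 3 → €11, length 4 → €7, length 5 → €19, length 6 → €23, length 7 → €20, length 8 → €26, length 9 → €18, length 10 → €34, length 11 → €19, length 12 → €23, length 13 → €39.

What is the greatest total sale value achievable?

Consider every possible first cut. v[k] is the best of p[i]+v[k−i] over all sellable i≤k.
v[1] = 2
v[2] = max(2+2, 7+0) = 7
v[3] = max(2+7, 7+2, 11+0) = 11
v[4] = max(2+11, 7+7, 11+2, 7+0) = 14
v[5] = max(2+14, 7+11, 11+7, 7+2, 19+0) = 19
v[6] = max(2+19, 7+14, 11+11, 7+7, 19+2, 23+0) = 23
v[7] = max(2+23, 7+19, 11+14, …, 23+2, 20+0) = 26
v[8] = max(2+26, 7+23, 11+19, …, 20+2, 26+0) = 30
v[9] = max(2+30, 7+26, 11+23, …, 26+2, 18+0) = 34
v[10] = max(2+34, 7+30, 11+26, …, 18+2, 34+0) = 38
v[11] = max(2+38, 7+34, 11+30, …, 34+2, 19+0) = 42
v[12] = max(2+42, 7+38, 11+34, …, 19+2, 23+0) = 46
v[13] = max(2+46, 7+42, 11+38, …, 23+2, 39+0) = 49
One optimal cutting: 6 + 5 + 2 → €23 + €19 + €7 = €49.

49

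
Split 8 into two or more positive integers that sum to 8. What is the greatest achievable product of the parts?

18

Let P[k] be the best product for length k (with at least one cut). For each first piece i, the rest contributes max(k−i, P[k−i]).
P[2] = 1×max(1,0) = 1×1 = 1
P[3] = 1×max(2,1) = 1×2 = 2
P[4] = 2×max(2,1) = 2×2 = 4
P[5] = 2×max(3,2) = 2×3 = 6
P[6] = 3×max(3,2) = 3×3 = 9
P[7] = 2×max(5,6) = 2×6 = 12
P[8] = 2×max(6,9) = 2×9 = 18
One optimal split: 3 + 3 + 2; product 3×3×2 = 18.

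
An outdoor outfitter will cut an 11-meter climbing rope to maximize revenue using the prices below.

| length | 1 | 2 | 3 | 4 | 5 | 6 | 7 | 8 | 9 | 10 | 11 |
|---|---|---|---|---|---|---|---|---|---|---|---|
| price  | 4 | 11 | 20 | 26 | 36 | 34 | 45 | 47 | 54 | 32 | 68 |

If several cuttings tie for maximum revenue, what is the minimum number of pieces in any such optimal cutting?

Build r[k] bottom-up: r[k] = max over allowed piece i of (p[i] + r[k−i]).
r[1] = 4
r[2] = max(4+4, 11+0) = 11
r[3] = max(4+11, 11+4, 20+0) = 20
r[4] = max(4+20, 11+11, 20+4, 26+0) = 26
r[5] = max(4+26, 11+20, 20+11, 26+4, 36+0) = 36
r[6] = max(4+36, 11+26, 20+20, 26+11, 36+4, 34+0) = 40
r[7] = max(4+40, 11+36, 20+26, …, 34+4, 45+0) = 47
r[8] = max(4+47, 11+40, 20+36, …, 45+4, 47+0) = 56
r[9] = max(4+56, 11+47, 20+40, …, 47+4, 54+0) = 62
r[10] = max(4+62, 11+56, 20+47, …, 54+4, 32+0) = 72
r[11] = max(4+72, 11+62, 20+56, …, 32+4, 68+0) = 76
Maximum revenue is €76.
Now minimize piece count subject to staying optimal: for each k, pieces[k] = 1 + min over i with p[i]+r[k−i]=r[k] of pieces[k−i].
pieces[8] = 2
pieces[9] = 2
pieces[10] = 2
pieces[11] = 3

3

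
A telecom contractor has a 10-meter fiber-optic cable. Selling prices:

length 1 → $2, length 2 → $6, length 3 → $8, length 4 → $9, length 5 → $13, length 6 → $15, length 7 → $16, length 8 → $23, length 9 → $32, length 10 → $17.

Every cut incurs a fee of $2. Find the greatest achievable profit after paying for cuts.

Let r[k] be the best obtainable value from length k. For each k, try every first piece i and keep the best of price[i] + r[k−i] minus the 2 cut fee when i<k.
r[1] = 2
r[2] = max(2+2-2, 6+0) = 6
r[3] = max(2+6-2, 6+2-2, 8+0) = 8
r[4] = max(2+8-2, 6+6-2, 8+2-2, 9+0) = 10
r[5] = max(2+10-2, 6+8-2, 8+6-2, 9+2-2, 13+0) = 13
r[6] = max(2+13-2, 6+10-2, 8+8-2, 9+6-2, 13+2-2, 15+0) = 15
r[7] = max(2+15-2, 6+13-2, 8+10-2, …, 15+2-2, 16+0) = 17
r[8] = max(2+17-2, 6+15-2, 8+13-2, …, 16+2-2, 23+0) = 23
r[9] = max(2+23-2, 6+17-2, 8+15-2, …, 23+2-2, 32+0) = 32
r[10] = max(2+32-2, 6+23-2, 8+17-2, …, 32+2-2, 17+0) = 32
One optimal plan: pieces 9 + 1 (1 cut) → $34 − $2 = $32.

32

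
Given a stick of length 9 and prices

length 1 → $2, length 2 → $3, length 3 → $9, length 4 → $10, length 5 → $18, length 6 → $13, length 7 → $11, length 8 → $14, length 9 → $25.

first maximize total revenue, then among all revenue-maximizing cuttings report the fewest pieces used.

Consider every possible first cut. r[k] is the best of p[i]+r[k−i] over all sellable i≤k.
r[1] = 2
r[2] = 4  (first piece 1, then r[1]=2)
r[3] = 9
r[4] = 11  (first piece 1, then r[3]=9)
r[5] = 18
r[6] = 20  (first piece 1, then r[5]=18)
r[7] = 22  (first piece 1, then r[6]=20)
r[8] = 27  (first piece 3, then r[5]=18)
r[9] = 29  (first piece 1, then r[8]=27)
Maximum revenue is $29.
Now minimize piece count subject to staying optimal: for each k, pieces[k] = 1 + min over i with p[i]+r[k−i]=r[k] of pieces[k−i].
pieces[6] = 2
pieces[7] = 3
pieces[8] = 2
pieces[9] = 3

3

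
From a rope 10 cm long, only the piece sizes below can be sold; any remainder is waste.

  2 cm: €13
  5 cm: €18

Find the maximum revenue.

65

Build f[k] bottom-up: f[k] = max over allowed piece i of (p[i] + f[k−i]).
f[1] = 0
f[2] = 13
f[3] = 13
f[4] = 26  (first piece 2, then f[2]=13)
f[5] = max(13+13, 18+0) = 26
f[6] = max(13+26, 18+0) = 39
f[7] = max(13+26, 18+13) = 39
f[8] = max(13+39, 18+13) = 52
f[9] = max(13+39, 18+26) = 52
f[10] = max(13+52, 18+26) = 65
One optimal cutting: 2 + 2 + 2 + 2 + 2 → €65.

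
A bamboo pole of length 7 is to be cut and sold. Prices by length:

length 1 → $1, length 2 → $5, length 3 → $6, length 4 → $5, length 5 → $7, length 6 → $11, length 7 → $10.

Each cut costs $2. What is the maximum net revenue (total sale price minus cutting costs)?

Consider every possible first cut. r[k] is the best of p[i]+r[k−i] over all sellable i≤k, charging 2 whenever i<k.
r[1] = 1
r[2] = 5
r[3] = 6
r[4] = 8  (first piece 2, then r[2]=5)
r[5] = 9  (first piece 2, then r[3]=6)
r[6] = 11  (first piece 2, then r[4]=8)
r[7] = 12  (first piece 2, then r[5]=9)
One optimal plan: pieces 3 + 2 + 2 (2 cuts) → $16 − $4 = $12.

12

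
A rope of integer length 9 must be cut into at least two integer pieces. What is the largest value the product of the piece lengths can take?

27

Fill P[k] for k=2..9: at each k try every first piece i and multiply by the better of (k−i) uncut or P[k−i].
Small cases: P[2]=1, P[3]=2, P[4]=4.
P[5] = 2*max(3,2) = 2*3 = 6
P[6] = 3*max(3,2) = 3*3 = 9
P[7] = 2*max(5,6) = 2*6 = 12
P[8] = 2*max(6,9) = 2*9 = 18
P[9] = 3*max(6,9) = 3*9 = 27
One optimal split: 3 + 3 + 3; product 3*3*3 = 27.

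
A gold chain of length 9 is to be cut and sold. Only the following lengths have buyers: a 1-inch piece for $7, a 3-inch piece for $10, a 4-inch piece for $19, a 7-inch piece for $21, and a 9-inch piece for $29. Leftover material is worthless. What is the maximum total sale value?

Consider every possible first cut. best[k] is the best of p[i]+best[k−i] over all sellable i≤k.
best[1] = 7
best[2] = 14  (first piece 1, then best[1]=7)
best[3] = max(7+14, 10+0) = 21
best[4] = max(7+21, 10+7, 19+0) = 28
best[5] = max(7+28, 10+14, 19+7) = 35
best[6] = max(7+35, 10+21, 19+14) = 42
best[7] = max(7+42, 10+28, 19+21, 21+0) = 49
best[8] = max(7+49, 10+35, 19+28, 21+7) = 56
best[9] = max(7+56, 10+42, 19+35, 21+14, 29+0) = 63
One optimal cutting: 1 + 1 + 1 + 1 + 1 + 1 + 1 + 1 + 1 → $63.

63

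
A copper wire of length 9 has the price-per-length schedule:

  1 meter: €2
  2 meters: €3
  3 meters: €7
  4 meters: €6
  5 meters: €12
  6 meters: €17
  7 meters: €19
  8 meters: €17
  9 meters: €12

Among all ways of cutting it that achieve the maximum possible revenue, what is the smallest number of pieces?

2

Build r[k] bottom-up: r[k] = max over allowed piece i of (p[i] + r[k−i]).
r[1] = 2
r[2] = 4  (first piece 1, then r[1]=2)
r[3] = 7
r[4] = 9  (first piece 1, then r[3]=7)
r[5] = 12
r[6] = 17
r[7] = 19  (first piece 1, then r[6]=17)
r[8] = 21  (first piece 1, then r[7]=19)
r[9] = 24  (first piece 3, then r[6]=17)
Maximum revenue is €24.
Now minimize piece count subject to staying optimal: for each k, pieces[k] = 1 + min over i with p[i]+r[k−i]=r[k] of pieces[k−i].
pieces[6] = 1
pieces[7] = 1
pieces[8] = 2
pieces[9] = 2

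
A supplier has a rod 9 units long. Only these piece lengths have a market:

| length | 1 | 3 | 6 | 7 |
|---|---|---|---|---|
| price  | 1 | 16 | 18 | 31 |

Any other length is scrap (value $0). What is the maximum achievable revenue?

48

Build r[k] bottom-up: r[k] = max over allowed piece i of (p[i] + r[k−i]).
r[1] = 1
r[2] = 2  (first piece 1, then r[1]=1)
r[3] = 16
r[4] = 17  (first piece 1, then r[3]=16)
r[5] = 18  (first piece 1, then r[4]=17)
r[6] = 32  (first piece 3, then r[3]=16)
r[7] = 33  (first piece 1, then r[6]=32)
r[8] = 34  (first piece 1, then r[7]=33)
r[9] = 48  (first piece 3, then r[6]=32)
One optimal cutting: 3 + 3 + 3 → $48.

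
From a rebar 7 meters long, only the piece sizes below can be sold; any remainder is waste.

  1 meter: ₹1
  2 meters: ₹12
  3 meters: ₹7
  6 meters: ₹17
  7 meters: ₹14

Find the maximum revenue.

37

Consider every possible first cut. f[k] is the best of p[i]+f[k−i] over all sellable i≤k.
f[1] = 1
f[2] = max(1+1, 12+0) = 12
f[3] = max(1+12, 12+1, 7+0) = 13
f[4] = max(1+13, 12+12, 7+1) = 24
f[5] = max(1+24, 12+13, 7+12) = 25
f[6] = max(1+25, 12+24, 7+13, 17+0) = 36
f[7] = max(1+36, 12+25, 7+24, 17+1, 14+0) = 37
One optimal cutting: 2 + 2 + 2 + 1 → ₹37.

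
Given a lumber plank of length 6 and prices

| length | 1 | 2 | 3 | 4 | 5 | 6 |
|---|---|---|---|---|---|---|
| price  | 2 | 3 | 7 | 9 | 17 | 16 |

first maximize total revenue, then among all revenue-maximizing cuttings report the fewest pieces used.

Consider every possible first cut. r[k] is the best of p[i]+r[k−i] over all sellable i≤k.
r[1] = 2
r[2] = max(2+2, 3+0) = 4
r[3] = max(2+4, 3+2, 7+0) = 7
r[4] = max(2+7, 3+4, 7+2, 9+0) = 9
r[5] = max(2+9, 3+7, 7+4, 9+2, 17+0) = 17
r[6] = max(2+17, 3+9, 7+7, 9+4, 17+2, 16+0) = 19
Maximum revenue is $19.
Now minimize piece count subject to staying optimal: for each k, pieces[k] = 1 + min over i with p[i]+r[k−i]=r[k] of pieces[k−i].
pieces[3] = 1
pieces[4] = 1
pieces[5] = 1
pieces[6] = 2

2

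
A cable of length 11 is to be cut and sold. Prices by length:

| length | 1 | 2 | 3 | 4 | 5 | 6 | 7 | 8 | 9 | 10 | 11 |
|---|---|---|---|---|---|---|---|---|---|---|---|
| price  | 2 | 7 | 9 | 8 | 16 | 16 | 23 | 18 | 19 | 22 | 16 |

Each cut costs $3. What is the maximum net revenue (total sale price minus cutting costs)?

Let r[k] be the best obtainable value from length k. For each k, try every first piece i and keep the best of price[i] + r[k−i] minus the 3 cut fee when i<k.
r[1] = 2
r[2] = 7
r[3] = 9
r[4] = 11  (first piece 2, then r[2]=7)
r[5] = 16
r[6] = 16
r[7] = 23
r[8] = 22  (first piece 1, then r[7]=23)
r[9] = 27  (first piece 2, then r[7]=23)
r[10] = 29  (first piece 3, then r[7]=23)
r[11] = 31  (first piece 2, then r[9]=27)
One optimal plan: pieces 7 + 2 + 2 (2 cuts) → $37 − $6 = $31.

31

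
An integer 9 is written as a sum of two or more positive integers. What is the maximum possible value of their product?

27

Fill g[k] for k=2..9: at each k try every first piece i and multiply by the better of (k−i) uncut or g[k−i].
g[2] = 1*max(1,0) = 1*1 = 1
g[3] = max(1*2, 2*1) = 2
g[4] = max(1*3, 2*2, 3*1) = 4
g[5] = max(1*4, 2*3, 3*2, 4*1) = 6
g[6] = max(1*6, 2*4, 3*3, 4*2, 5*1) = 9
g[7] = max(1*9, 2*6, 3*4, 4*3, 5*2, 6*1) = 12
g[8] = max(1*12, 2*9, 3*6, …, 6*2, 7*1) = 18
g[9] = max(1*18, 2*12, 3*9, …, 7*2, 8*1) = 27
One optimal split: 3 + 3 + 3; product 3*3*3 = 27.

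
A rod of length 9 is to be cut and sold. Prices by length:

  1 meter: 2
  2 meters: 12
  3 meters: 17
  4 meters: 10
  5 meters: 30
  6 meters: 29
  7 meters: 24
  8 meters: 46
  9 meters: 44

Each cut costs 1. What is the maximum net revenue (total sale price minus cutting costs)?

52

Consider every possible first cut. r[k] is the best of p[i]+r[k−i] over all sellable i≤k, charging 1 whenever i<k.
r[1] = 2
r[2] = 12
r[3] = 17
r[4] = 23  (first piece 2, then r[2]=12)
r[5] = 30
r[6] = 34  (first piece 2, then r[4]=23)
r[7] = 41  (first piece 2, then r[5]=30)
r[8] = 46  (first piece 3, then r[5]=30)
r[9] = 52  (first piece 2, then r[7]=41)
One optimal plan: pieces 5 + 2 + 2 (2 cuts) → 54 − 2 = 52.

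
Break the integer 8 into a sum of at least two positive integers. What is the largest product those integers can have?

Fill prod[k] for k=2..8: at each k try every first piece i and multiply by the better of (k−i) uncut or prod[k−i].
prod[2] = 1·max(1,0) = 1·1 = 1
prod[3] = max(1·2, 2·1) = 2
prod[4] = max(1·3, 2·2, 3·1) = 4
prod[5] = max(1·4, 2·3, 3·2, 4·1) = 6
prod[6] = max(1·6, 2·4, 3·3, 4·2, 5·1) = 9
prod[7] = max(1·9, 2·6, 3·4, 4·3, 5·2, 6·1) = 12
prod[8] = max(1·12, 2·9, 3·6, …, 6·2, 7·1) = 18
One optimal split: 3 + 3 + 2; product 3·3·2 = 18.

18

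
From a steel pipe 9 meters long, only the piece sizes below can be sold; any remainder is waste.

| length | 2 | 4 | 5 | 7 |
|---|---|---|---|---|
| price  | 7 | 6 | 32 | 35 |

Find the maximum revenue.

Let best[k] be the best obtainable value from length k. For each k, try every first piece i and keep the best of price[i] + best[k−i].
best[1] = 0
best[2] = 7
best[3] = 7
best[4] = max(7+7, 6+0) = 14
best[5] = max(7+7, 6+0, 32+0) = 32
best[6] = max(7+14, 6+7, 32+0) = 32
best[7] = max(7+32, 6+7, 32+7, 35+0) = 39
best[8] = max(7+32, 6+14, 32+7, 35+0) = 39
best[9] = max(7+39, 6+32, 32+14, 35+7) = 46
One optimal cutting: 5 + 2 + 2 → $46.

46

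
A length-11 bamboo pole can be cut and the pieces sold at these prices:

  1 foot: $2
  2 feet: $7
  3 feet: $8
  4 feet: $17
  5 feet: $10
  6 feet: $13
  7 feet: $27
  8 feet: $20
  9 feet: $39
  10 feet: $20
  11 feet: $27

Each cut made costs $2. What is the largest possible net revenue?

44

Consider every possible first cut. v[k] is the best of p[i]+v[k−i] over all sellable i≤k, charging 2 whenever i<k.
v[1] = 2
v[2] = max(2+2-2, 7+0) = 7
v[3] = max(2+7-2, 7+2-2, 8+0) = 8
v[4] = max(2+8-2, 7+7-2, 8+2-2, 17+0) = 17
v[5] = max(2+17-2, 7+8-2, 8+7-2, 17+2-2, 10+0) = 17
v[6] = max(2+17-2, 7+17-2, 8+8-2, 17+7-2, 10+2-2, 13+0) = 22
v[7] = max(2+22-2, 7+17-2, 8+17-2, …, 13+2-2, 27+0) = 27
v[8] = max(2+27-2, 7+22-2, 8+17-2, …, 27+2-2, 20+0) = 32
v[9] = max(2+32-2, 7+27-2, 8+22-2, …, 20+2-2, 39+0) = 39
v[10] = max(2+39-2, 7+32-2, 8+27-2, …, 39+2-2, 20+0) = 39
v[11] = max(2+39-2, 7+39-2, 8+32-2, …, 20+2-2, 27+0) = 44
One optimal plan: pieces 9 + 2 (1 cut) → $46 − $2 = $44.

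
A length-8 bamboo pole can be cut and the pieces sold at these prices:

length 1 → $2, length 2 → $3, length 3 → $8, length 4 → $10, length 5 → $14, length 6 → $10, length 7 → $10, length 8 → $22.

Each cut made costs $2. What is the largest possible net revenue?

22

Build net[k] bottom-up: net[k] = max over allowed piece i of (p[i] + net[k−i]) − 2 per cut.
net[1] = 2
net[2] = max(2+2-2, 3+0) = 3
net[3] = max(2+3-2, 3+2-2, 8+0) = 8
net[4] = max(2+8-2, 3+3-2, 8+2-2, 10+0) = 10
net[5] = max(2+10-2, 3+8-2, 8+3-2, 10+2-2, 14+0) = 14
net[6] = max(2+14-2, 3+10-2, 8+8-2, 10+3-2, 14+2-2, 10+0) = 14
net[7] = max(2+14-2, 3+14-2, 8+10-2, …, 10+2-2, 10+0) = 16
net[8] = max(2+16-2, 3+14-2, 8+14-2, …, 10+2-2, 22+0) = 22
Best is to make no cuts and sell whole for $22.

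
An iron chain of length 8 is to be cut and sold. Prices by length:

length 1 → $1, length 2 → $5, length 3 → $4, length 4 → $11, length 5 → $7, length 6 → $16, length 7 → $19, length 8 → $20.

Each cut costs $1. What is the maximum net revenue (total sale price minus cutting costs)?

21

Build net[k] bottom-up: net[k] = max over allowed piece i of (p[i] + net[k−i]) − 1 per cut.
net[1] = 1
net[2] = max(1+1-1, 5+0) = 5
net[3] = max(1+5-1, 5+1-1, 4+0) = 5
net[4] = max(1+5-1, 5+5-1, 4+1-1, 11+0) = 11
net[5] = max(1+11-1, 5+5-1, 4+5-1, 11+1-1, 7+0) = 11
net[6] = max(1+11-1, 5+11-1, 4+5-1, 11+5-1, 7+1-1, 16+0) = 16
net[7] = max(1+16-1, 5+11-1, 4+11-1, …, 16+1-1, 19+0) = 19
net[8] = max(1+19-1, 5+16-1, 4+11-1, …, 19+1-1, 20+0) = 21
One optimal plan: pieces 4 + 4 (1 cut) → $22 − $1 = $21.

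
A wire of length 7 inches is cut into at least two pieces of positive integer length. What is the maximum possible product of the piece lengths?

12

Fill g[k] for k=2..7: at each k try every first piece i and multiply by the better of (k−i) uncut or g[k−i].
g[2] = 1*max(1,0) = 1*1 = 1
g[3] = 1*max(2,1) = 1*2 = 2
g[4] = 2*max(2,1) = 2*2 = 4
g[5] = 2*max(3,2) = 2*3 = 6
g[6] = 3*max(3,2) = 3*3 = 9
g[7] = 2*max(5,6) = 2*6 = 12
One optimal split: 3 + 2 + 2; product 3*2*2 = 12.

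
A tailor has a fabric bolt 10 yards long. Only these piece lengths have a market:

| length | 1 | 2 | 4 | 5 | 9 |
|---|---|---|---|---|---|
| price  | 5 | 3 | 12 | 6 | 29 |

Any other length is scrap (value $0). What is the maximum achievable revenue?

50

Build r[k] bottom-up: r[k] = max over allowed piece i of (p[i] + r[k−i]).
r[1] = 5
r[2] = max(5+5, 3+0) = 10
r[3] = max(5+10, 3+5) = 15
r[4] = max(5+15, 3+10, 12+0) = 20
r[5] = max(5+20, 3+15, 12+5, 6+0) = 25
r[6] = max(5+25, 3+20, 12+10, 6+5) = 30
r[7] = max(5+30, 3+25, 12+15, 6+10) = 35
r[8] = max(5+35, 3+30, 12+20, 6+15) = 40
r[9] = max(5+40, 3+35, 12+25, 6+20, 29+0) = 45
r[10] = max(5+45, 3+40, 12+30, 6+25, 29+5) = 50
One optimal cutting: 1 + 1 + 1 + 1 + 1 + 1 + 1 + 1 + 1 + 1 → $50.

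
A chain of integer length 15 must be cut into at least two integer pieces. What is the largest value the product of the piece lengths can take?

243

Define P[k] = max over 1≤i<k of i · max(k−i, P[k−i]); the inner max lets the remainder stay uncut if that's better.
P[2] = 1×max(1,0) = 1×1 = 1
P[3] = 1×max(2,1) = 1×2 = 2
P[4] = 2×max(2,1) = 2×2 = 4
P[5] = 2×max(3,2) = 2×3 = 6
P[6] = 3×max(3,2) = 3×3 = 9
P[7] = 2×max(5,6) = 2×6 = 12
P[8] = 2×max(6,9) = 2×9 = 18
P[9] = 3×max(6,9) = 3×9 = 27
P[10] = 2×max(8,18) = 2×18 = 36
P[11] = 2×max(9,27) = 2×27 = 54
P[12] = 3×max(9,27) = 3×27 = 81
P[13] = 2×max(11,54) = 2×54 = 108
P[14] = 2×max(12,81) = 2×81 = 162
P[15] = 3×max(12,81) = 3×81 = 243
One optimal split: 3 + 3 + 3 + 3 + 3; product 3×3×3×3×3 = 243.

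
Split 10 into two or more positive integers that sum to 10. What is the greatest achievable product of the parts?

Fill f[k] for k=2..10: at each k try every first piece i and multiply by the better of (k−i) uncut or f[k−i].
Small cases: f[2]=1, f[3]=2, f[4]=4.
f[5] = max(1×4, 2×3, 3×2, 4×1) = 6
f[6] = max(1×6, 2×4, 3×3, 4×2, 5×1) = 9
f[7] = max(1×9, 2×6, 3×4, 4×3, 5×2, 6×1) = 12
f[8] = max(1×12, 2×9, 3×6, …, 6×2, 7×1) = 18
f[9] = max(1×18, 2×12, 3×9, …, 7×2, 8×1) = 27
f[10] = max(1×27, 2×18, 3×12, …, 8×2, 9×1) = 36
One optimal split: 3 + 3 + 2 + 2; product 3×3×2×2 = 36.

36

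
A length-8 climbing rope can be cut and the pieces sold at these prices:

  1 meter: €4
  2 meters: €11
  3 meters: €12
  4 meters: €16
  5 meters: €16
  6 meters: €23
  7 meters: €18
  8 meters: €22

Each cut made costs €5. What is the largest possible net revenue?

Consider every possible first cut. net[k] is the best of p[i]+net[k−i] over all sellable i≤k, charging 5 whenever i<k.
net[1] = 4
net[2] = 11
net[3] = 12
net[4] = 17  (first piece 2, then net[2]=11)
net[5] = 18  (first piece 2, then net[3]=12)
net[6] = 23  (first piece 2, then net[4]=17)
net[7] = 24  (first piece 2, then net[5]=18)
net[8] = 29  (first piece 2, then net[6]=23)
One optimal plan: pieces 2 + 2 + 2 + 2 (3 cuts) → €44 − €15 = €29.

29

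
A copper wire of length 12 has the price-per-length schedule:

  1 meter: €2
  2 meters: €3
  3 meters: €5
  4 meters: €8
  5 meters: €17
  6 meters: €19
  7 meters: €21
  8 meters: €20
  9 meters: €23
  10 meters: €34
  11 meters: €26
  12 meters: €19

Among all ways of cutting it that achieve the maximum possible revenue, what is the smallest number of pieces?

Consider every possible first cut. r[k] is the best of p[i]+r[k−i] over all sellable i≤k.
r[1] = 2
r[2] = 4  (first piece 1, then r[1]=2)
r[3] = 6  (first piece 1, then r[2]=4)
r[4] = 8  (first piece 1, then r[3]=6)
r[5] = 17
r[6] = 19  (first piece 1, then r[5]=17)
r[7] = 21  (first piece 1, then r[6]=19)
r[8] = 23  (first piece 1, then r[7]=21)
r[9] = 25  (first piece 1, then r[8]=23)
r[10] = 34  (first piece 5, then r[5]=17)
r[11] = 36  (first piece 1, then r[10]=34)
r[12] = 38  (first piece 1, then r[11]=36)
Maximum revenue is €38.
Now minimize piece count subject to staying optimal: for each k, pieces[k] = 1 + min over i with p[i]+r[k−i]=r[k] of pieces[k−i].
pieces[9] = 2
pieces[10] = 1
pieces[11] = 2
pieces[12] = 2

2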